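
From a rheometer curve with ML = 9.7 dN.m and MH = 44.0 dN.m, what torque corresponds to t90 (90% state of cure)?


M90 = ML + 0.9 * (MH - ML)
M90 = 9.7 + 0.9 * (44.0 - 9.7)
M90 = 9.7 + 0.9 * 34.3
M90 = 40.57 dN.m

40.57 dN.m


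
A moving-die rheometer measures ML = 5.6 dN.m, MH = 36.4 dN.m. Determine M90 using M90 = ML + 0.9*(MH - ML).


M90 = ML + 0.9 * (MH - ML)
M90 = 5.6 + 0.9 * (36.4 - 5.6)
M90 = 5.6 + 0.9 * 30.8
M90 = 33.32 dN.m

33.32 dN.m


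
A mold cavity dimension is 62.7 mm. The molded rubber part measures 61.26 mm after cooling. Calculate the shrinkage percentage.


Shrinkage = (mold - part) / mold * 100
= (62.7 - 61.26) / 62.7 * 100
= 1.44 / 62.7 * 100
= 2.3%

2.3%


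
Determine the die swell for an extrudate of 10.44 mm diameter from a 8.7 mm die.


Die swell ratio = D_extrudate / D_die
= 10.44 / 8.7
= 1.2

Die swell = 1.2


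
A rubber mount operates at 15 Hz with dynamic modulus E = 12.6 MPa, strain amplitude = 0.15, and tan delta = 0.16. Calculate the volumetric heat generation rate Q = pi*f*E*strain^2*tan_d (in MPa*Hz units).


Q = pi * f * E * strain^2 * tan_d
= pi * 15 * 12.6 * 0.15^2 * 0.16
= pi * 15 * 12.6 * 0.0225 * 0.16
= 2.1375

Q = 2.1375


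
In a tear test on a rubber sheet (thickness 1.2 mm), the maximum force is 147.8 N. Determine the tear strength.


Tear strength = force / thickness
= 147.8 / 1.2
= 123.17 N/mm

123.17 N/mm


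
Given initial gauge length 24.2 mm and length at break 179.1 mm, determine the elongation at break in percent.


Elongation = (Lf - L0) / L0 * 100
= (179.1 - 24.2) / 24.2 * 100
= 154.9 / 24.2 * 100
= 640.1%

640.1%


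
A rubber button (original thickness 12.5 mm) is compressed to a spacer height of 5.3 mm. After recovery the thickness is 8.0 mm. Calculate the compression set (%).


CS = (t0 - recovered) / (t0 - ts) * 100
= (12.5 - 8.0) / (12.5 - 5.3) * 100
= 4.5 / 7.2 * 100
= 62.5%

62.5%


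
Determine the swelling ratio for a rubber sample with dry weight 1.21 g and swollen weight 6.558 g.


Q = W_swollen / W_dry
Q = 6.558 / 1.21
Q = 5.42

Q = 5.42


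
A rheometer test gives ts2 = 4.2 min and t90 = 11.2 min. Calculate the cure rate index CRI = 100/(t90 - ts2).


CRI = 100 / (t90 - ts2)
= 100 / (11.2 - 4.2)
= 100 / 7.0
= 14.29 min^-1

14.29 min^-1


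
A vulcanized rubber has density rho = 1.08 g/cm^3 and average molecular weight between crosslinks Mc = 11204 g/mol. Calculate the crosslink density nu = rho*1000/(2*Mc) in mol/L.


nu = rho * 1000 / (2 * Mc)
nu = 1.08 * 1000 / (2 * 11204)
nu = 1080.0 / 22408
nu = 0.0482 mol/L

0.0482 mol/L


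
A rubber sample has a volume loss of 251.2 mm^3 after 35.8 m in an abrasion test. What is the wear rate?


Rate = volume_loss / distance
= 251.2 / 35.8
= 7.017 mm^3/m

7.017 mm^3/m


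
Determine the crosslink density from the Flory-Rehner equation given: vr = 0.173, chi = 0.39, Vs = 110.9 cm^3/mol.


ln(1 - vr) = ln(1 - 0.173) = -0.1900
Numerator = -((-0.1900) + 0.173 + 0.39 * 0.173^2) = 0.0053
Denominator = 110.9 * (0.173^(1/3) - 0.173/2) = 52.2012
nu = 0.0053 / 52.2012 = 1.0111e-04 mol/cm^3

1.0111e-04 mol/cm^3


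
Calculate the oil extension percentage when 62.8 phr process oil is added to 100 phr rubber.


Oil % = oil / (100 + oil) * 100
= 62.8 / (100 + 62.8) * 100
= 62.8 / 162.8 * 100
= 38.57%

38.57%


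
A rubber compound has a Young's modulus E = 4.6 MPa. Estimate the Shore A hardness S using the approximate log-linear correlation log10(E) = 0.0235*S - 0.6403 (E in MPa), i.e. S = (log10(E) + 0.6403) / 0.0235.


log10(E) = 0.0235*S - 0.6403  =>  S = (log10(E) + 0.6403) / 0.0235
log10(4.6) = 0.662758
S = (0.662758 + 0.6403) / 0.0235 = 1.303058 / 0.0235
S = 55.4

Shore A = 55.4


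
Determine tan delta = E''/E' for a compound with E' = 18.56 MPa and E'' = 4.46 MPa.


tan delta = E'' / E'
= 4.46 / 18.56
= 0.2403

tan delta = 0.2403


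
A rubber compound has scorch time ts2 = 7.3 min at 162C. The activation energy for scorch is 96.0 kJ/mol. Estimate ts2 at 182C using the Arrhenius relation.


Convert temperatures: T1 = 162 + 273.15 = 435.15 K, T2 = 182 + 273.15 = 455.15 K
ts2_new = 7.3 * exp(96000 / 8.314 * (1/455.15 - 1/435.15))
1/T2 - 1/T1 = -1.0098e-04
ts2_new = 2.27 min

2.27 min


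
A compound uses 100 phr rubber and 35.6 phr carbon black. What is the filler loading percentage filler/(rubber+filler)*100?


Filler % = filler / (rubber + filler) * 100
= 35.6 / (100 + 35.6) * 100
= 35.6 / 135.6 * 100
= 26.25%

26.25%


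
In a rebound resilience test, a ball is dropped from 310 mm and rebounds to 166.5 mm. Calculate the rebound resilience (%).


Resilience = h_rebound / h_drop * 100
= 166.5 / 310 * 100
= 53.7%

53.7%


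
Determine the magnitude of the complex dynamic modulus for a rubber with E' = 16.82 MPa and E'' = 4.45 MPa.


|E*| = sqrt(E'^2 + E''^2)
= sqrt(16.82^2 + 4.45^2)
= sqrt(282.9124 + 19.8025)
= 17.399 MPa

17.399 MPa


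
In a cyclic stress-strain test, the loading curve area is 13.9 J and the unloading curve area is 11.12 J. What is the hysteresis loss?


Hysteresis loss = loading - unloading
= 13.9 - 11.12
= 2.78 J

2.78 J


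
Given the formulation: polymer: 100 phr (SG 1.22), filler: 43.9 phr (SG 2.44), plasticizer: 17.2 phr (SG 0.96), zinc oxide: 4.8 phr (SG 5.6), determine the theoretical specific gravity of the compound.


Sum of weights = 165.9
Volume contributions:
  polymer: 100/1.22 = 81.9672
  filler: 43.9/2.44 = 17.9918
  plasticizer: 17.2/0.96 = 17.9167
  zinc oxide: 4.8/5.6 = 0.8571
Sum of volumes = 118.7328
SG = 165.9 / 118.7328 = 1.397

SG = 1.397


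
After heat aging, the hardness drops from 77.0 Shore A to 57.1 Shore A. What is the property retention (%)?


Retention = aged / original * 100
= 57.1 / 77.0 * 100
= 74.2%

74.2%


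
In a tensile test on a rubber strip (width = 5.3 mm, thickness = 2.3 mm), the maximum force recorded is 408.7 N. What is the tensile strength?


Area = width * thickness = 5.3 * 2.3 = 12.19 mm^2
TS = force / area = 408.7 / 12.19 = 33.53 MPa

33.53 MPa


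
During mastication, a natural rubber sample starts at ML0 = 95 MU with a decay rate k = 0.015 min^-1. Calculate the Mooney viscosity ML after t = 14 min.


ML = ML0 * exp(-k * t)
ML = 95 * exp(-0.015 * 14)
ML = 95 * 0.8106
ML = 77.01 MU

77.01 MU


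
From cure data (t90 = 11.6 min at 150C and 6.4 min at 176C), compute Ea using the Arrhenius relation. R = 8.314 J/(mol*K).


T1 = 423.15 K, T2 = 449.15 K
1/T1 - 1/T2 = 1.3680e-04
ln(t1/t2) = ln(11.6/6.4) = 0.5947
Ea = 8.314 * 0.5947 / 1.3680e-04 = 36143.1126 J/mol
Ea = 36.14 kJ/mol

36.14 kJ/mol


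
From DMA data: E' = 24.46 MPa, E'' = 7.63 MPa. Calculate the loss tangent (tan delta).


tan delta = E'' / E'
= 7.63 / 24.46
= 0.3119

tan delta = 0.3119


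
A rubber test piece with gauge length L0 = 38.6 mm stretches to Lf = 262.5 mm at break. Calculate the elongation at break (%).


Elongation = (Lf - L0) / L0 * 100
= (262.5 - 38.6) / 38.6 * 100
= 223.9 / 38.6 * 100
= 580.1%

580.1%


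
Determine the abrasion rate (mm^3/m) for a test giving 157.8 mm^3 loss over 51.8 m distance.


Rate = volume_loss / distance
= 157.8 / 51.8
= 3.046 mm^3/m

3.046 mm^3/m


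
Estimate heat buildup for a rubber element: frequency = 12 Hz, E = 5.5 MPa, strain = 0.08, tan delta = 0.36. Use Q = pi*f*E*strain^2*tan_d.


Q = pi * f * E * strain^2 * tan_d
= pi * 12 * 5.5 * 0.08^2 * 0.36
= pi * 12 * 5.5 * 0.0064 * 0.36
= 0.4777

Q = 0.4777


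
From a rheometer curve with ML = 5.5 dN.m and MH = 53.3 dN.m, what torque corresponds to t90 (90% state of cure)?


M90 = ML + 0.9 * (MH - ML)
M90 = 5.5 + 0.9 * (53.3 - 5.5)
M90 = 5.5 + 0.9 * 47.8
M90 = 48.52 dN.m

48.52 dN.m


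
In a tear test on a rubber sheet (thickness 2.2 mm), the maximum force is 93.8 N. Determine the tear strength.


Tear strength = force / thickness
= 93.8 / 2.2
= 42.64 N/mm

42.64 N/mm


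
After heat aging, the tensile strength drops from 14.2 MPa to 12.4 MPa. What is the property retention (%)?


Retention = aged / original * 100
= 12.4 / 14.2 * 100
= 87.3%

87.3%


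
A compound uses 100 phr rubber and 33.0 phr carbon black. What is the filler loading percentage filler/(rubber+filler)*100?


Filler % = filler / (rubber + filler) * 100
= 33.0 / (100 + 33.0) * 100
= 33.0 / 133.0 * 100
= 24.81%

24.81%


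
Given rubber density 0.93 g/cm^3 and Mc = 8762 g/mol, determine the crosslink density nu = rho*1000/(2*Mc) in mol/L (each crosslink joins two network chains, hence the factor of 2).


nu = rho * 1000 / (2 * Mc)
nu = 0.93 * 1000 / (2 * 8762)
nu = 930.0 / 17524
nu = 0.0531 mol/L

0.0531 mol/L


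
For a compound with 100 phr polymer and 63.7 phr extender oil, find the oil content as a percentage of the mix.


Oil % = oil / (100 + oil) * 100
= 63.7 / (100 + 63.7) * 100
= 63.7 / 163.7 * 100
= 38.91%

38.91%


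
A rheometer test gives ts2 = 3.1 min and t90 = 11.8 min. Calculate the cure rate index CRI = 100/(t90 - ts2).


CRI = 100 / (t90 - ts2)
= 100 / (11.8 - 3.1)
= 100 / 8.7
= 11.49 min^-1

11.49 min^-1


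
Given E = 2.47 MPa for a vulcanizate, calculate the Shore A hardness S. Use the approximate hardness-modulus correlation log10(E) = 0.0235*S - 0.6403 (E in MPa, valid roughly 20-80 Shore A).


log10(E) = 0.0235*S - 0.6403  =>  S = (log10(E) + 0.6403) / 0.0235
log10(2.47) = 0.392697
S = (0.392697 + 0.6403) / 0.0235 = 1.032997 / 0.0235
S = 44.0

Shore A = 44.0


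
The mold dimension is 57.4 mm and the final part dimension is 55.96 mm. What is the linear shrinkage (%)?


Shrinkage = (mold - part) / mold * 100
= (57.4 - 55.96) / 57.4 * 100
= 1.44 / 57.4 * 100
= 2.51%

2.51%


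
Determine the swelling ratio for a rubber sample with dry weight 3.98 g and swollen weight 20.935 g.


Q = W_swollen / W_dry
Q = 20.935 / 3.98
Q = 5.26

Q = 5.26


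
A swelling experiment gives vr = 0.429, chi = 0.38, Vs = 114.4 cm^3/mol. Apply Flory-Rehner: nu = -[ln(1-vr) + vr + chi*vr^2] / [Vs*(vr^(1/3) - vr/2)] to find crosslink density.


ln(1 - vr) = ln(1 - 0.429) = -0.5604
Numerator = -((-0.5604) + 0.429 + 0.38 * 0.429^2) = 0.0614
Denominator = 114.4 * (0.429^(1/3) - 0.429/2) = 61.7415
nu = 0.0614 / 61.7415 = 9.9496e-04 mol/cm^3

9.9496e-04 mol/cm^3


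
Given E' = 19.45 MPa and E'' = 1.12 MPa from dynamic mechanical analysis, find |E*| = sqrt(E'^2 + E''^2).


|E*| = sqrt(E'^2 + E''^2)
= sqrt(19.45^2 + 1.12^2)
= sqrt(378.3025 + 1.2544)
= 19.482 MPa

19.482 MPa


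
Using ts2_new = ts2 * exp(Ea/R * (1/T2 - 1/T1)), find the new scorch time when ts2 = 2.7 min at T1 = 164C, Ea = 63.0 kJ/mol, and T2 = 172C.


Convert temperatures: T1 = 164 + 273.15 = 437.15 K, T2 = 172 + 273.15 = 445.15 K
ts2_new = 2.7 * exp(63000 / 8.314 * (1/445.15 - 1/437.15))
1/T2 - 1/T1 = -4.1111e-05
ts2_new = 1.98 min

1.98 min


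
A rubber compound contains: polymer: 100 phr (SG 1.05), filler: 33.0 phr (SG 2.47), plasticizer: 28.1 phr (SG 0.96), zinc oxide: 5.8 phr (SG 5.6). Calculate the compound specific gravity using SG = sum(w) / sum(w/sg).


Sum of weights = 166.9
Volume contributions:
  polymer: 100/1.05 = 95.2381
  filler: 33.0/2.47 = 13.3603
  plasticizer: 28.1/0.96 = 29.2708
  zinc oxide: 5.8/5.6 = 1.0357
Sum of volumes = 138.9050
SG = 166.9 / 138.9050 = 1.202

SG = 1.202


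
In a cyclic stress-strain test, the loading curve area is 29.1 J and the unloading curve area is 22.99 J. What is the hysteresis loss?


Hysteresis loss = loading - unloading
= 29.1 - 22.99
= 6.11 J

6.11 J


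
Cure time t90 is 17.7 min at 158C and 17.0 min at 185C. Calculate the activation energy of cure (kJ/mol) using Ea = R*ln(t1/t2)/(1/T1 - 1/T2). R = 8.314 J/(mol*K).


T1 = 431.15 K, T2 = 458.15 K
1/T1 - 1/T2 = 1.3669e-04
ln(t1/t2) = ln(17.7/17.0) = 0.0404
Ea = 8.314 * 0.0404 / 1.3669e-04 = 2454.3688 J/mol
Ea = 2.45 kJ/mol

2.45 kJ/mol


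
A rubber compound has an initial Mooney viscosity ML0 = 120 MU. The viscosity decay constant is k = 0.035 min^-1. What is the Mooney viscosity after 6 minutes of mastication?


ML = ML0 * exp(-k * t)
ML = 120 * exp(-0.035 * 6)
ML = 120 * 0.8106
ML = 97.27 MU

97.27 MU


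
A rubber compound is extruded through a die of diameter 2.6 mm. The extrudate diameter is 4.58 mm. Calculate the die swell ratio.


Die swell ratio = D_extrudate / D_die
= 4.58 / 2.6
= 1.762

Die swell = 1.762


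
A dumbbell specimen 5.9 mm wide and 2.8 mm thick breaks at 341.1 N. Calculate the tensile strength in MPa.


Area = width * thickness = 5.9 * 2.8 = 16.52 mm^2
TS = force / area = 341.1 / 16.52 = 20.65 MPa

20.65 MPa


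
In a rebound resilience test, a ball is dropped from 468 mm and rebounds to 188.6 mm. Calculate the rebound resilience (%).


Resilience = h_rebound / h_drop * 100
= 188.6 / 468 * 100
= 40.3%

40.3%


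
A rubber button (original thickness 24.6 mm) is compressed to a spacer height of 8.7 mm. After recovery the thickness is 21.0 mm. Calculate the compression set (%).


CS = (t0 - recovered) / (t0 - ts) * 100
= (24.6 - 21.0) / (24.6 - 8.7) * 100
= 3.6 / 15.9 * 100
= 22.6%

22.6%


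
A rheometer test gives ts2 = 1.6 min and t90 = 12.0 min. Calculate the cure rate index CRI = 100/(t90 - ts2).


CRI = 100 / (t90 - ts2)
= 100 / (12.0 - 1.6)
= 100 / 10.4
= 9.62 min^-1

9.62 min^-1


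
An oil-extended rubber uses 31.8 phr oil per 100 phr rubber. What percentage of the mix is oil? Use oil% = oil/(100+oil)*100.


Oil % = oil / (100 + oil) * 100
= 31.8 / (100 + 31.8) * 100
= 31.8 / 131.8 * 100
= 24.13%

24.13%


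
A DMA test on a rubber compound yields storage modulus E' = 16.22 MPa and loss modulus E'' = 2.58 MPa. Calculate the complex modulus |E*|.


|E*| = sqrt(E'^2 + E''^2)
= sqrt(16.22^2 + 2.58^2)
= sqrt(263.0884 + 6.6564)
= 16.424 MPa

16.424 MPa


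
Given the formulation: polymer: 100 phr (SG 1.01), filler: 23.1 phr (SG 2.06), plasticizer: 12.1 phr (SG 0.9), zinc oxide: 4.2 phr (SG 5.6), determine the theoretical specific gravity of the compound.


Sum of weights = 139.4
Volume contributions:
  polymer: 100/1.01 = 99.0099
  filler: 23.1/2.06 = 11.2136
  plasticizer: 12.1/0.9 = 13.4444
  zinc oxide: 4.2/5.6 = 0.7500
Sum of volumes = 124.4179
SG = 139.4 / 124.4179 = 1.12

SG = 1.12


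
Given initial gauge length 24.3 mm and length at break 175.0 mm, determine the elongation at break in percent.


Elongation = (Lf - L0) / L0 * 100
= (175.0 - 24.3) / 24.3 * 100
= 150.7 / 24.3 * 100
= 620.2%

620.2%


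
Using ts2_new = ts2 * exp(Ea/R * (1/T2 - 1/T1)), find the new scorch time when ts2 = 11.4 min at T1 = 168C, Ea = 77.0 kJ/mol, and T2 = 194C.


Convert temperatures: T1 = 168 + 273.15 = 441.15 K, T2 = 194 + 273.15 = 467.15 K
ts2_new = 11.4 * exp(77000 / 8.314 * (1/467.15 - 1/441.15))
1/T2 - 1/T1 = -1.2616e-04
ts2_new = 3.54 min

3.54 min


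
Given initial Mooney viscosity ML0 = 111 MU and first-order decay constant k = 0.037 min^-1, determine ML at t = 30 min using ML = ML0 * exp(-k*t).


ML = ML0 * exp(-k * t)
ML = 111 * exp(-0.037 * 30)
ML = 111 * 0.3296
ML = 36.58 MU

36.58 MU


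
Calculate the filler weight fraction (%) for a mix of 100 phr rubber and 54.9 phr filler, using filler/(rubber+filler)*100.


Filler % = filler / (rubber + filler) * 100
= 54.9 / (100 + 54.9) * 100
= 54.9 / 154.9 * 100
= 35.44%

35.44%


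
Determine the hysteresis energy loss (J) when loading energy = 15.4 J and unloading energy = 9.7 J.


Hysteresis loss = loading - unloading
= 15.4 - 9.7
= 5.7 J

5.7 J


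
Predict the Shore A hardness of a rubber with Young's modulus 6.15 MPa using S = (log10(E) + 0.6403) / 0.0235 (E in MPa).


log10(E) = 0.0235*S - 0.6403  =>  S = (log10(E) + 0.6403) / 0.0235
log10(6.15) = 0.788875
S = (0.788875 + 0.6403) / 0.0235 = 1.429175 / 0.0235
S = 60.8

Shore A = 60.8


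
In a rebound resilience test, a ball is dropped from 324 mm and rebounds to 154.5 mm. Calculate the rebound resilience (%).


Resilience = h_rebound / h_drop * 100
= 154.5 / 324 * 100
= 47.7%

47.7%


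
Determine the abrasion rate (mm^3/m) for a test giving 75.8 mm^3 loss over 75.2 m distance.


Rate = volume_loss / distance
= 75.8 / 75.2
= 1.008 mm^3/m

1.008 mm^3/m


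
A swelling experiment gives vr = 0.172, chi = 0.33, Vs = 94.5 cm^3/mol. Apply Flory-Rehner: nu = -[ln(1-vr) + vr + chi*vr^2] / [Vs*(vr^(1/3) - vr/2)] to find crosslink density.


ln(1 - vr) = ln(1 - 0.172) = -0.1887
Numerator = -((-0.1887) + 0.172 + 0.33 * 0.172^2) = 0.0070
Denominator = 94.5 * (0.172^(1/3) - 0.172/2) = 44.4273
nu = 0.0070 / 44.4273 = 1.5710e-04 mol/cm^3

1.5710e-04 mol/cm^3


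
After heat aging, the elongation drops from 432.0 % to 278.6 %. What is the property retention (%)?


Retention = aged / original * 100
= 278.6 / 432.0 * 100
= 64.5%

64.5%


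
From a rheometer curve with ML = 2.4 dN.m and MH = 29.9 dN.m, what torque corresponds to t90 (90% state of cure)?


M90 = ML + 0.9 * (MH - ML)
M90 = 2.4 + 0.9 * (29.9 - 2.4)
M90 = 2.4 + 0.9 * 27.5
M90 = 27.15 dN.m

27.15 dN.m


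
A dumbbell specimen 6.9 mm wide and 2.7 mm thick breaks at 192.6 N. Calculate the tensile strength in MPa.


Area = width * thickness = 6.9 * 2.7 = 18.63 mm^2
TS = force / area = 192.6 / 18.63 = 10.34 MPa

10.34 MPa


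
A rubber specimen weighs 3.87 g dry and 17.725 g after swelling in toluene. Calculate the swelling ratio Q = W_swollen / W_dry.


Q = W_swollen / W_dry
Q = 17.725 / 3.87
Q = 4.58

Q = 4.58


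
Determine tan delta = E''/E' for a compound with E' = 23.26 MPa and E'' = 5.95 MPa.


tan delta = E'' / E'
= 5.95 / 23.26
= 0.2558

tan delta = 0.2558


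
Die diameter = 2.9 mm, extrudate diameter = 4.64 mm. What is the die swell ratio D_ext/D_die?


Die swell ratio = D_extrudate / D_die
= 4.64 / 2.9
= 1.6

Die swell = 1.6


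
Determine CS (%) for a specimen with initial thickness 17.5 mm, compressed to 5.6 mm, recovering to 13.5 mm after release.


CS = (t0 - recovered) / (t0 - ts) * 100
= (17.5 - 13.5) / (17.5 - 5.6) * 100
= 4.0 / 11.9 * 100
= 33.6%

33.6%


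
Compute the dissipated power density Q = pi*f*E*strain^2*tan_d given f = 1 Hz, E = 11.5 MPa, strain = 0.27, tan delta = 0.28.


Q = pi * f * E * strain^2 * tan_d
= pi * 1 * 11.5 * 0.27^2 * 0.28
= pi * 1 * 11.5 * 0.0729 * 0.28
= 0.7375

Q = 0.7375


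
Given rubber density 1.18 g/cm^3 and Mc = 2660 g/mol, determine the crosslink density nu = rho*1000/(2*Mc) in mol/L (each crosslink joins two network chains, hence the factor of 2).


nu = rho * 1000 / (2 * Mc)
nu = 1.18 * 1000 / (2 * 2660)
nu = 1180.0 / 5320
nu = 0.2218 mol/L

0.2218 mol/L


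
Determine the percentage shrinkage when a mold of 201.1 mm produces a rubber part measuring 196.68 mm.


Shrinkage = (mold - part) / mold * 100
= (201.1 - 196.68) / 201.1 * 100
= 4.42 / 201.1 * 100
= 2.2%

2.2%


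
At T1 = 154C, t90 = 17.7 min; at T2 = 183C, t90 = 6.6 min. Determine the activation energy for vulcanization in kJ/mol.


T1 = 427.15 K, T2 = 456.15 K
1/T1 - 1/T2 = 1.4884e-04
ln(t1/t2) = ln(17.7/6.6) = 0.9865
Ea = 8.314 * 0.9865 / 1.4884e-04 = 55105.5062 J/mol
Ea = 55.11 kJ/mol

55.11 kJ/mol


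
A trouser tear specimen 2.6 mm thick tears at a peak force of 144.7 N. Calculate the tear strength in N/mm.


Tear strength = force / thickness
= 144.7 / 2.6
= 55.65 N/mm

55.65 N/mm


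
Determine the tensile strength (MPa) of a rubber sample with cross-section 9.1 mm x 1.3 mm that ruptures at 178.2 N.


Area = width * thickness = 9.1 * 1.3 = 11.83 mm^2
TS = force / area = 178.2 / 11.83 = 15.06 MPa

15.06 MPa


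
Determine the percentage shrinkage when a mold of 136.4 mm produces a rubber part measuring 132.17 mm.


Shrinkage = (mold - part) / mold * 100
= (136.4 - 132.17) / 136.4 * 100
= 4.23 / 136.4 * 100
= 3.1%

3.1%


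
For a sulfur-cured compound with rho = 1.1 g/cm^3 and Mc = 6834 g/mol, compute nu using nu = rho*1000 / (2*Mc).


nu = rho * 1000 / (2 * Mc)
nu = 1.1 * 1000 / (2 * 6834)
nu = 1100.0 / 13668
nu = 0.0805 mol/L

0.0805 mol/L


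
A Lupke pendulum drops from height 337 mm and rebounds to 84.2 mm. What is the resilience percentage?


Resilience = h_rebound / h_drop * 100
= 84.2 / 337 * 100
= 25.0%

25.0%


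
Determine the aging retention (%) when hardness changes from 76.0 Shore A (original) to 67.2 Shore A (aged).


Retention = aged / original * 100
= 67.2 / 76.0 * 100
= 88.4%

88.4%


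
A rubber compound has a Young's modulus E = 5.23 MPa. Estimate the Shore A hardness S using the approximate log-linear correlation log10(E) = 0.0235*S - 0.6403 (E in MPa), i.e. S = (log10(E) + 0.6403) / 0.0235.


log10(E) = 0.0235*S - 0.6403  =>  S = (log10(E) + 0.6403) / 0.0235
log10(5.23) = 0.718502
S = (0.718502 + 0.6403) / 0.0235 = 1.358802 / 0.0235
S = 57.8

Shore A = 57.8


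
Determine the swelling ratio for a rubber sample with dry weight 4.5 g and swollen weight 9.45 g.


Q = W_swollen / W_dry
Q = 9.45 / 4.5
Q = 2.1

Q = 2.1


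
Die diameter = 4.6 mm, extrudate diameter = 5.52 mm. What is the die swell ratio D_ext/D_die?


Die swell ratio = D_extrudate / D_die
= 5.52 / 4.6
= 1.2

Die swell = 1.2


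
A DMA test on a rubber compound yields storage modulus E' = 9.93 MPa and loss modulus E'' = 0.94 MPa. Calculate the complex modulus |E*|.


|E*| = sqrt(E'^2 + E''^2)
= sqrt(9.93^2 + 0.94^2)
= sqrt(98.6049 + 0.8836)
= 9.974 MPa

9.974 MPa


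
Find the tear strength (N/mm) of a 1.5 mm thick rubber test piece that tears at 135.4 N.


Tear strength = force / thickness
= 135.4 / 1.5
= 90.27 N/mm

90.27 N/mm


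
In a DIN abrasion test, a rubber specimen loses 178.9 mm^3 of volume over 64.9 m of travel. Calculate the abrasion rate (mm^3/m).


Rate = volume_loss / distance
= 178.9 / 64.9
= 2.757 mm^3/m

2.757 mm^3/m


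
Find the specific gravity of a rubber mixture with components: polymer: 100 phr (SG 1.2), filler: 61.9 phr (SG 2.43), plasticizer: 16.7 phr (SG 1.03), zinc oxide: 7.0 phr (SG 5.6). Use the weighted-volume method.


Sum of weights = 185.6
Volume contributions:
  polymer: 100/1.2 = 83.3333
  filler: 61.9/2.43 = 25.4733
  plasticizer: 16.7/1.03 = 16.2136
  zinc oxide: 7.0/5.6 = 1.2500
Sum of volumes = 126.2702
SG = 185.6 / 126.2702 = 1.47

SG = 1.47


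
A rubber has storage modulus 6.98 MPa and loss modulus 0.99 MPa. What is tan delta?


tan delta = E'' / E'
= 0.99 / 6.98
= 0.1418

tan delta = 0.1418


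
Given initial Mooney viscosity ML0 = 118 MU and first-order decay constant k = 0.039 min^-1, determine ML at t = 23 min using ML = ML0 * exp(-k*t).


ML = ML0 * exp(-k * t)
ML = 118 * exp(-0.039 * 23)
ML = 118 * 0.4078
ML = 48.12 MU

48.12 MU


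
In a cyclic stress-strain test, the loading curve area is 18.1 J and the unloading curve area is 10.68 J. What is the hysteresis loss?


Hysteresis loss = loading - unloading
= 18.1 - 10.68
= 7.42 J

7.42 J


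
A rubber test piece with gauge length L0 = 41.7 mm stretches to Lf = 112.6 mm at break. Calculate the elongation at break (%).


Elongation = (Lf - L0) / L0 * 100
= (112.6 - 41.7) / 41.7 * 100
= 70.9 / 41.7 * 100
= 170.0%

170.0%


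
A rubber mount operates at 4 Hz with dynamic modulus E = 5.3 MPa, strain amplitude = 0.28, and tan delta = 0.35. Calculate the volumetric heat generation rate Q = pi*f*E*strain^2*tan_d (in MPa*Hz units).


Q = pi * f * E * strain^2 * tan_d
= pi * 4 * 5.3 * 0.28^2 * 0.35
= pi * 4 * 5.3 * 0.0784 * 0.35
= 1.8276

Q = 1.8276


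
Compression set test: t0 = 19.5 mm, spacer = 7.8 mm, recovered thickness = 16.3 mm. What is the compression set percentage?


CS = (t0 - recovered) / (t0 - ts) * 100
= (19.5 - 16.3) / (19.5 - 7.8) * 100
= 3.2 / 11.7 * 100
= 27.4%

27.4%


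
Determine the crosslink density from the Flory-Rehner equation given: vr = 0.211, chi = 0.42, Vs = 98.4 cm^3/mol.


ln(1 - vr) = ln(1 - 0.211) = -0.2370
Numerator = -((-0.2370) + 0.211 + 0.42 * 0.211^2) = 0.0073
Denominator = 98.4 * (0.211^(1/3) - 0.211/2) = 48.1997
nu = 0.0073 / 48.1997 = 1.5125e-04 mol/cm^3

1.5125e-04 mol/cm^3


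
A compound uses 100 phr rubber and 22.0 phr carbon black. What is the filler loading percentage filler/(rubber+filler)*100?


Filler % = filler / (rubber + filler) * 100
= 22.0 / (100 + 22.0) * 100
= 22.0 / 122.0 * 100
= 18.03%

18.03%


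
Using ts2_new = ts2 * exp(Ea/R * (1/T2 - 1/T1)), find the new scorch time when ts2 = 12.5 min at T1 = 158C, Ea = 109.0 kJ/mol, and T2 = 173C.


Convert temperatures: T1 = 158 + 273.15 = 431.15 K, T2 = 173 + 273.15 = 446.15 K
ts2_new = 12.5 * exp(109000 / 8.314 * (1/446.15 - 1/431.15))
1/T2 - 1/T1 = -7.7980e-05
ts2_new = 4.5 min

4.5 min


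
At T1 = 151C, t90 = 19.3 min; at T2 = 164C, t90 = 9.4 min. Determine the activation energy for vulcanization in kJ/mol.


T1 = 424.15 K, T2 = 437.15 K
1/T1 - 1/T2 = 7.0112e-05
ln(t1/t2) = ln(19.3/9.4) = 0.7194
Ea = 8.314 * 0.7194 / 7.0112e-05 = 85306.9240 J/mol
Ea = 85.31 kJ/mol

85.31 kJ/mol


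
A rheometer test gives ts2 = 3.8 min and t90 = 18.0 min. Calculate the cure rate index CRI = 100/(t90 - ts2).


CRI = 100 / (t90 - ts2)
= 100 / (18.0 - 3.8)
= 100 / 14.2
= 7.04 min^-1

7.04 min^-1


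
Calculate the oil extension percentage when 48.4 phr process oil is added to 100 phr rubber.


Oil % = oil / (100 + oil) * 100
= 48.4 / (100 + 48.4) * 100
= 48.4 / 148.4 * 100
= 32.61%

32.61%


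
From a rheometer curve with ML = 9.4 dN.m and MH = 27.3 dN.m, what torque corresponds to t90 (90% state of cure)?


M90 = ML + 0.9 * (MH - ML)
M90 = 9.4 + 0.9 * (27.3 - 9.4)
M90 = 9.4 + 0.9 * 17.9
M90 = 25.51 dN.m

25.51 dN.m


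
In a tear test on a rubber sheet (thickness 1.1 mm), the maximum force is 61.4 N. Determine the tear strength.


Tear strength = force / thickness
= 61.4 / 1.1
= 55.82 N/mm

55.82 N/mm


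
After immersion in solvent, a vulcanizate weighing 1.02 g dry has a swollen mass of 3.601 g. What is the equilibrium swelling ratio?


Q = W_swollen / W_dry
Q = 3.601 / 1.02
Q = 3.53

Q = 3.53


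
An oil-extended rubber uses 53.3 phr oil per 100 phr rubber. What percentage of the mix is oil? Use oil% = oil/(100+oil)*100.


Oil % = oil / (100 + oil) * 100
= 53.3 / (100 + 53.3) * 100
= 53.3 / 153.3 * 100
= 34.77%

34.77%


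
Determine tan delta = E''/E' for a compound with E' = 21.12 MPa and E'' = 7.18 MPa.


tan delta = E'' / E'
= 7.18 / 21.12
= 0.34

tan delta = 0.34


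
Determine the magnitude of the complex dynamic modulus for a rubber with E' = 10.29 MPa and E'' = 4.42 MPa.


|E*| = sqrt(E'^2 + E''^2)
= sqrt(10.29^2 + 4.42^2)
= sqrt(105.8841 + 19.5364)
= 11.199 MPa

11.199 MPa


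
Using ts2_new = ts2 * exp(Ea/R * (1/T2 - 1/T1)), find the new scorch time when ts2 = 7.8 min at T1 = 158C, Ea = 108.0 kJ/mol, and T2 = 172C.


Convert temperatures: T1 = 158 + 273.15 = 431.15 K, T2 = 172 + 273.15 = 445.15 K
ts2_new = 7.8 * exp(108000 / 8.314 * (1/445.15 - 1/431.15))
1/T2 - 1/T1 = -7.2945e-05
ts2_new = 3.02 min

3.02 min


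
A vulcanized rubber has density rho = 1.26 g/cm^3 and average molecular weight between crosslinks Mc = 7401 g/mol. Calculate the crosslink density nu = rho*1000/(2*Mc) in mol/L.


nu = rho * 1000 / (2 * Mc)
nu = 1.26 * 1000 / (2 * 7401)
nu = 1260.0 / 14802
nu = 0.0851 mol/L

0.0851 mol/L


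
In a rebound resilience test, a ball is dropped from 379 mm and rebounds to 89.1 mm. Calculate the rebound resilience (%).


Resilience = h_rebound / h_drop * 100
= 89.1 / 379 * 100
= 23.5%

23.5%


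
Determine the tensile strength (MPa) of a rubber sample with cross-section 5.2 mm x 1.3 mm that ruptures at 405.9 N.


Area = width * thickness = 5.2 * 1.3 = 6.76 mm^2
TS = force / area = 405.9 / 6.76 = 60.04 MPa

60.04 MPa


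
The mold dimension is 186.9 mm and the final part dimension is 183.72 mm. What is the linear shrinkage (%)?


Shrinkage = (mold - part) / mold * 100
= (186.9 - 183.72) / 186.9 * 100
= 3.18 / 186.9 * 100
= 1.7%

1.7%


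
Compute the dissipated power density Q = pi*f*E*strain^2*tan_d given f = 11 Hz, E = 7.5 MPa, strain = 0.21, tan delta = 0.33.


Q = pi * f * E * strain^2 * tan_d
= pi * 11 * 7.5 * 0.21^2 * 0.33
= pi * 11 * 7.5 * 0.0441 * 0.33
= 3.7719

Q = 3.7719


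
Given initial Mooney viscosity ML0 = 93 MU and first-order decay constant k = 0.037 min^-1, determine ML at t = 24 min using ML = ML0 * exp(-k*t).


ML = ML0 * exp(-k * t)
ML = 93 * exp(-0.037 * 24)
ML = 93 * 0.4115
ML = 38.27 MU

38.27 MU


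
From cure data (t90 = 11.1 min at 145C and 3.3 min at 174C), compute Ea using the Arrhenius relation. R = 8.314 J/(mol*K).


T1 = 418.15 K, T2 = 447.15 K
1/T1 - 1/T2 = 1.5510e-04
ln(t1/t2) = ln(11.1/3.3) = 1.2130
Ea = 8.314 * 1.2130 / 1.5510e-04 = 65022.8895 J/mol
Ea = 65.02 kJ/mol

65.02 kJ/mol


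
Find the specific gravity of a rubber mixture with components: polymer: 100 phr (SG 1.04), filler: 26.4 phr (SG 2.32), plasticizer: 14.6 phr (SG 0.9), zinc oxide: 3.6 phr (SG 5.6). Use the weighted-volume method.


Sum of weights = 144.6
Volume contributions:
  polymer: 100/1.04 = 96.1538
  filler: 26.4/2.32 = 11.3793
  plasticizer: 14.6/0.9 = 16.2222
  zinc oxide: 3.6/5.6 = 0.6429
Sum of volumes = 124.3982
SG = 144.6 / 124.3982 = 1.162

SG = 1.162


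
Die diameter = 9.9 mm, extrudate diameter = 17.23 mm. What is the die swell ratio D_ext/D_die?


Die swell ratio = D_extrudate / D_die
= 17.23 / 9.9
= 1.74

Die swell = 1.74


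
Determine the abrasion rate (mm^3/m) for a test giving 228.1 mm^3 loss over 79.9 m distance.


Rate = volume_loss / distance
= 228.1 / 79.9
= 2.855 mm^3/m

2.855 mm^3/m


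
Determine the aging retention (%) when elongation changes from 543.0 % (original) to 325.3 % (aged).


Retention = aged / original * 100
= 325.3 / 543.0 * 100
= 59.9%

59.9%


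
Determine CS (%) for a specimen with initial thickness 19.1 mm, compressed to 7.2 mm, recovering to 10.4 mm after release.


CS = (t0 - recovered) / (t0 - ts) * 100
= (19.1 - 10.4) / (19.1 - 7.2) * 100
= 8.7 / 11.9 * 100
= 73.1%

73.1%


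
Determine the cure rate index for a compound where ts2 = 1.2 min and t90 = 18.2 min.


CRI = 100 / (t90 - ts2)
= 100 / (18.2 - 1.2)
= 100 / 17.0
= 5.88 min^-1

5.88 min^-1


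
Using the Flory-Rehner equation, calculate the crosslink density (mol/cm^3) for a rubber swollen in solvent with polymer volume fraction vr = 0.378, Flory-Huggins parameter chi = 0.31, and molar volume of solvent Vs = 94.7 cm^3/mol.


ln(1 - vr) = ln(1 - 0.378) = -0.4748
Numerator = -((-0.4748) + 0.378 + 0.31 * 0.378^2) = 0.0525
Denominator = 94.7 * (0.378^(1/3) - 0.378/2) = 50.5738
nu = 0.0525 / 50.5738 = 0.0010 mol/cm^3

0.0010 mol/cm^3


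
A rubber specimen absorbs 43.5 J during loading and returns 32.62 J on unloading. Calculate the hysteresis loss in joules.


Hysteresis loss = loading - unloading
= 43.5 - 32.62
= 10.88 J

10.88 J


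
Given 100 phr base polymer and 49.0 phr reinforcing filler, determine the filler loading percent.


Filler % = filler / (rubber + filler) * 100
= 49.0 / (100 + 49.0) * 100
= 49.0 / 149.0 * 100
= 32.89%

32.89%


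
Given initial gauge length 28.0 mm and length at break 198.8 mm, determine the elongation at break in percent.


Elongation = (Lf - L0) / L0 * 100
= (198.8 - 28.0) / 28.0 * 100
= 170.8 / 28.0 * 100
= 610.0%

610.0%


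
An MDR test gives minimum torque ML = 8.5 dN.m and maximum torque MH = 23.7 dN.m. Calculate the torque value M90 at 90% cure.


M90 = ML + 0.9 * (MH - ML)
M90 = 8.5 + 0.9 * (23.7 - 8.5)
M90 = 8.5 + 0.9 * 15.2
M90 = 22.18 dN.m

22.18 dN.m


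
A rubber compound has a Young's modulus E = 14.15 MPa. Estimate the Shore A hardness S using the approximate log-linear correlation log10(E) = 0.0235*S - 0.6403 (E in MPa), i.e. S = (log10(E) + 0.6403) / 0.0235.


log10(E) = 0.0235*S - 0.6403  =>  S = (log10(E) + 0.6403) / 0.0235
log10(14.15) = 1.150756
S = (1.150756 + 0.6403) / 0.0235 = 1.791056 / 0.0235
S = 76.2

Shore A = 76.2


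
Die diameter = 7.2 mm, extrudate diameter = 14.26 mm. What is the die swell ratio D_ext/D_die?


Die swell ratio = D_extrudate / D_die
= 14.26 / 7.2
= 1.981

Die swell = 1.981


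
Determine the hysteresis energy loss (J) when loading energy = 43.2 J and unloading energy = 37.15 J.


Hysteresis loss = loading - unloading
= 43.2 - 37.15
= 6.05 J

6.05 J


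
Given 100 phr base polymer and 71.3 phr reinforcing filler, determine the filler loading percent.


Filler % = filler / (rubber + filler) * 100
= 71.3 / (100 + 71.3) * 100
= 71.3 / 171.3 * 100
= 41.62%

41.62%


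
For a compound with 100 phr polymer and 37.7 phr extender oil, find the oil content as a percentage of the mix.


Oil % = oil / (100 + oil) * 100
= 37.7 / (100 + 37.7) * 100
= 37.7 / 137.7 * 100
= 27.38%

27.38%


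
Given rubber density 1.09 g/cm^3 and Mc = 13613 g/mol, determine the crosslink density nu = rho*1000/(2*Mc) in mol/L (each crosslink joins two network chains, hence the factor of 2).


nu = rho * 1000 / (2 * Mc)
nu = 1.09 * 1000 / (2 * 13613)
nu = 1090.0 / 27226
nu = 0.0400 mol/L

0.0400 mol/L


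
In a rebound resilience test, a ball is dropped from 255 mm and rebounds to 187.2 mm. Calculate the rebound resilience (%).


Resilience = h_rebound / h_drop * 100
= 187.2 / 255 * 100
= 73.4%

73.4%


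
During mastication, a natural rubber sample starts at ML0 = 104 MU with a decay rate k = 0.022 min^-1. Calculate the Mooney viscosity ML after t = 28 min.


ML = ML0 * exp(-k * t)
ML = 104 * exp(-0.022 * 28)
ML = 104 * 0.5401
ML = 56.17 MU

56.17 MU


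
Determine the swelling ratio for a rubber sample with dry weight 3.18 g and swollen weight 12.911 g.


Q = W_swollen / W_dry
Q = 12.911 / 3.18
Q = 4.06

Q = 4.06


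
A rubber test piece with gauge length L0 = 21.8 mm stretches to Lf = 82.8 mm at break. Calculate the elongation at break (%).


Elongation = (Lf - L0) / L0 * 100
= (82.8 - 21.8) / 21.8 * 100
= 61.0 / 21.8 * 100
= 279.8%

279.8%


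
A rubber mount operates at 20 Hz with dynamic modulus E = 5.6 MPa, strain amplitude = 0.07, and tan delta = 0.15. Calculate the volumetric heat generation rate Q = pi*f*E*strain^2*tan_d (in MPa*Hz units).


Q = pi * f * E * strain^2 * tan_d
= pi * 20 * 5.6 * 0.07^2 * 0.15
= pi * 20 * 5.6 * 0.0049 * 0.15
= 0.2586

Q = 0.2586


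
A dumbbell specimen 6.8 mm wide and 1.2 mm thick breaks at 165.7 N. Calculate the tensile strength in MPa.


Area = width * thickness = 6.8 * 1.2 = 8.16 mm^2
TS = force / area = 165.7 / 8.16 = 20.31 MPa

20.31 MPa


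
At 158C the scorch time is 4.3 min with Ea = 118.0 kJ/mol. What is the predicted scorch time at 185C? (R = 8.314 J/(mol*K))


Convert temperatures: T1 = 158 + 273.15 = 431.15 K, T2 = 185 + 273.15 = 458.15 K
ts2_new = 4.3 * exp(118000 / 8.314 * (1/458.15 - 1/431.15))
1/T2 - 1/T1 = -1.3669e-04
ts2_new = 0.62 min

0.62 min


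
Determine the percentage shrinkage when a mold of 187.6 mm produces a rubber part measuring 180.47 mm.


Shrinkage = (mold - part) / mold * 100
= (187.6 - 180.47) / 187.6 * 100
= 7.13 / 187.6 * 100
= 3.8%

3.8%


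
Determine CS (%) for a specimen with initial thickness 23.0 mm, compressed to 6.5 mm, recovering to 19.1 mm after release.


CS = (t0 - recovered) / (t0 - ts) * 100
= (23.0 - 19.1) / (23.0 - 6.5) * 100
= 3.9 / 16.5 * 100
= 23.6%

23.6%


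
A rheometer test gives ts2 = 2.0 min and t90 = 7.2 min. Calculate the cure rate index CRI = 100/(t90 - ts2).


CRI = 100 / (t90 - ts2)
= 100 / (7.2 - 2.0)
= 100 / 5.2
= 19.23 min^-1

19.23 min^-1


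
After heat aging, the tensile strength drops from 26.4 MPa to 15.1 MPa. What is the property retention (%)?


Retention = aged / original * 100
= 15.1 / 26.4 * 100
= 57.2%

57.2%


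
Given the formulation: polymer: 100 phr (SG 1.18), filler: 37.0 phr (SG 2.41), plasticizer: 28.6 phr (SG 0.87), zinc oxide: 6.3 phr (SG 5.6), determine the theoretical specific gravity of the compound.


Sum of weights = 171.9
Volume contributions:
  polymer: 100/1.18 = 84.7458
  filler: 37.0/2.41 = 15.3527
  plasticizer: 28.6/0.87 = 32.8736
  zinc oxide: 6.3/5.6 = 1.1250
Sum of volumes = 134.0970
SG = 171.9 / 134.0970 = 1.282

SG = 1.282


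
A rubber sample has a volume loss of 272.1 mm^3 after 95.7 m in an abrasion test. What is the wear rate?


Rate = volume_loss / distance
= 272.1 / 95.7
= 2.843 mm^3/m

2.843 mm^3/m


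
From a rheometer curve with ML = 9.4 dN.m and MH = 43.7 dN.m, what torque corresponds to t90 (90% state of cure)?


M90 = ML + 0.9 * (MH - ML)
M90 = 9.4 + 0.9 * (43.7 - 9.4)
M90 = 9.4 + 0.9 * 34.3
M90 = 40.27 dN.m

40.27 dN.m


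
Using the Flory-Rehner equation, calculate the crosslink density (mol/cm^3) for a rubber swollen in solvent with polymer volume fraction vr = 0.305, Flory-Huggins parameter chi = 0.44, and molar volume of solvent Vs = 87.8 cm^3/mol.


ln(1 - vr) = ln(1 - 0.305) = -0.3638
Numerator = -((-0.3638) + 0.305 + 0.44 * 0.305^2) = 0.0179
Denominator = 87.8 * (0.305^(1/3) - 0.305/2) = 45.7115
nu = 0.0179 / 45.7115 = 3.9186e-04 mol/cm^3

3.9186e-04 mol/cm^3


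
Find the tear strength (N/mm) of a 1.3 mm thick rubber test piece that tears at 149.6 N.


Tear strength = force / thickness
= 149.6 / 1.3
= 115.08 N/mm

115.08 N/mm


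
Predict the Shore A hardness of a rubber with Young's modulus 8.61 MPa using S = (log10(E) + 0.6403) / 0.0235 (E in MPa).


log10(E) = 0.0235*S - 0.6403  =>  S = (log10(E) + 0.6403) / 0.0235
log10(8.61) = 0.935003
S = (0.935003 + 0.6403) / 0.0235 = 1.575303 / 0.0235
S = 67.0

Shore A = 67.0


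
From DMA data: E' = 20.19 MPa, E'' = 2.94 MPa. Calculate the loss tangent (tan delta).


tan delta = E'' / E'
= 2.94 / 20.19
= 0.1456

tan delta = 0.1456


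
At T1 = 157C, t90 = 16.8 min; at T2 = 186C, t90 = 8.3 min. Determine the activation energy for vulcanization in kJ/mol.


T1 = 430.15 K, T2 = 459.15 K
1/T1 - 1/T2 = 1.4683e-04
ln(t1/t2) = ln(16.8/8.3) = 0.7051
Ea = 8.314 * 0.7051 / 1.4683e-04 = 39925.6181 J/mol
Ea = 39.93 kJ/mol

39.93 kJ/mol


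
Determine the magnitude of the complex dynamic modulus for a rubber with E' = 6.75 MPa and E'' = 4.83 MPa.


|E*| = sqrt(E'^2 + E''^2)
= sqrt(6.75^2 + 4.83^2)
= sqrt(45.5625 + 23.3289)
= 8.3 MPa

8.3 MPa


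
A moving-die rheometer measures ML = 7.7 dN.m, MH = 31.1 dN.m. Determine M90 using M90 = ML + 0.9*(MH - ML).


M90 = ML + 0.9 * (MH - ML)
M90 = 7.7 + 0.9 * (31.1 - 7.7)
M90 = 7.7 + 0.9 * 23.4
M90 = 28.76 dN.m

28.76 dN.m


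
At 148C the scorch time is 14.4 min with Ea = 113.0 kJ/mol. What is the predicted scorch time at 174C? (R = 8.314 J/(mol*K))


Convert temperatures: T1 = 148 + 273.15 = 421.15 K, T2 = 174 + 273.15 = 447.15 K
ts2_new = 14.4 * exp(113000 / 8.314 * (1/447.15 - 1/421.15))
1/T2 - 1/T1 = -1.3806e-04
ts2_new = 2.2 min

2.2 min


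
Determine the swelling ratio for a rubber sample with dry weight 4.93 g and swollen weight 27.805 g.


Q = W_swollen / W_dry
Q = 27.805 / 4.93
Q = 5.64

Q = 5.64


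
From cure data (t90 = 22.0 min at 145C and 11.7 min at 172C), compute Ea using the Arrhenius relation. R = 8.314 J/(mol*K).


T1 = 418.15 K, T2 = 445.15 K
1/T1 - 1/T2 = 1.4505e-04
ln(t1/t2) = ln(22.0/11.7) = 0.6315
Ea = 8.314 * 0.6315 / 1.4505e-04 = 36193.1336 J/mol
Ea = 36.19 kJ/mol

36.19 kJ/mol


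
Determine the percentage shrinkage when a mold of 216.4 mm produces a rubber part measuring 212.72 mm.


Shrinkage = (mold - part) / mold * 100
= (216.4 - 212.72) / 216.4 * 100
= 3.68 / 216.4 * 100
= 1.7%

1.7%


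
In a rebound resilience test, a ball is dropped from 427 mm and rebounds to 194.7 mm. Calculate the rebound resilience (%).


Resilience = h_rebound / h_drop * 100
= 194.7 / 427 * 100
= 45.6%

45.6%


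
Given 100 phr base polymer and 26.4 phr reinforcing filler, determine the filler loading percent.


Filler % = filler / (rubber + filler) * 100
= 26.4 / (100 + 26.4) * 100
= 26.4 / 126.4 * 100
= 20.89%

20.89%
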